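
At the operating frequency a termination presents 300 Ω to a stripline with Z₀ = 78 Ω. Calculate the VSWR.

VSWR ≈ 3.85

For a purely resistive load, VSWR = R_L/Z_0 or Z_0/R_L (whichever > 1) = 300/78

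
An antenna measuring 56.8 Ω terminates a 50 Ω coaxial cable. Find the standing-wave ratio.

VSWR ≈ 1.14

Γ = (56.8 − 50)/(56.8 + 50) = 0.0637
VSWR = (1 + 0.0637)/(1 − 0.0637)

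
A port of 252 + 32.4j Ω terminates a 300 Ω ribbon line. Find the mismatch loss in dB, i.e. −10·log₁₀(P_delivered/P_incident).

mismatch loss ≈ 0.0479 dB

Γ = (-48 + j32.4)/(552 + j32.4), |Γ| = 0.105
|Γ|² = 0.011, so P_del/P_inc = 1 − |Γ|² = 0.989
ML = −10·log₁₀(1 − |Γ|²)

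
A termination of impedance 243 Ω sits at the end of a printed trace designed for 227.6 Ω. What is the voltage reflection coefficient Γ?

Γ = (Z_L − Z_0)/(Z_L + Z_0) = (243 − 227.6)/(243 + 227.6) = 15.4/470.6

Γ = 0.0327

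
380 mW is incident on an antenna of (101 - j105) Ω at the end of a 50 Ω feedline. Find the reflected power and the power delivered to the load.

|Γ| = |(51 − j105)/(151 − j105)| = 0.635
|Γ|² = 0.403
P_refl = |Γ|²·P_inc = 153 mW, P_del = (1 − |Γ|²)·P_inc = 227 mW

P_reflected ≈ 153 mW; P_delivered ≈ 227 mW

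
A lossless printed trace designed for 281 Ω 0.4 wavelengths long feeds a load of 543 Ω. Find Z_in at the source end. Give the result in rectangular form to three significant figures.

βl = 2π × 0.4 = 144°
tan(βl) = tan(144°) = -0.727
Z_in = Z_0·(Z_L + jZ_0·tanβl)/(Z_0 + jZ_L·tanβl)
     = 281·(543 − j204)/(281 − j395)

Z_in ≈ 279 + j188 Ω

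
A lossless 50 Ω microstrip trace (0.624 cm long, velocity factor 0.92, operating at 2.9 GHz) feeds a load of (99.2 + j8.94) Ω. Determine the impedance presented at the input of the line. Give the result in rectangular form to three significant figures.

Z_in ≈ 73.8 − j36 Ω

λ = v/f = 0.92·c / 2.9 GHz = 0.0952 m
βl = 2π·l/λ = 2π × 0.0656 = 23.6°
tan(βl) = tan(23.6°) = 0.437
Z_in = Z_0·(Z_L + jZ_0·tanβl)/(Z_0 + jZ_L·tanβl)
     = 50·(99.2 + j30.8)/(46.1 + j43.3)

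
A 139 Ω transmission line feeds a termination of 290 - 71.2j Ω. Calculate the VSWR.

Γ = (Z_L − Z_0)/(Z_L + Z_0) = (151 − j71.2)/(429 − j71.2)
|Γ| = 167/435 = 0.384
VSWR = (1 + |Γ|)/(1 − |Γ|) = 1.38/0.616

VSWR ≈ 2.25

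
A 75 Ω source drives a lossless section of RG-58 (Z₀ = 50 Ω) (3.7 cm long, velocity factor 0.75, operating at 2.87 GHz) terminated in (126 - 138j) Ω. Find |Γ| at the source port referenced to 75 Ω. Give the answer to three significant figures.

λ = v/f = 0.75·c / 2.87 GHz = 0.0784 m
βl = 2π·l/λ = 2π × 0.472 = 170°
tan(βl) = -0.178
Z_in = Z_0·(Z_L + jZ_0·tanβl)/(Z_0 + jZ_L·tanβl) = 283 − j39.5 Ω
Γ_s = (Z_in − Z_s)/(Z_in + Z_s) = (208 − j39.5)/(358 − j39.5), |Γ_s| = 0.587

|Γ| ≈ 0.587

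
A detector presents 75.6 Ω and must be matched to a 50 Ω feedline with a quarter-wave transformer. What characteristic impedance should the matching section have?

Z_qwt ≈ 61.5 Ω

Z_qwt = √(Z_0·R_L) = √(50 × 75.6) = √3780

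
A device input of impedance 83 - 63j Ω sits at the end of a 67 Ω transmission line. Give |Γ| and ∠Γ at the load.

Γ = (Z_L − Z_0)/(Z_L + Z_0) = (16 − j63)/(150 − j63)
|Γ| = 65/163 = 0.4

Γ ≈ 0.4 ∠ -53°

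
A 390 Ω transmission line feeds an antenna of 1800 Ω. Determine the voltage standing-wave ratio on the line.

For a purely resistive load, VSWR = R_L/Z_0 or Z_0/R_L (whichever > 1) = 1800/390

VSWR ≈ 4.62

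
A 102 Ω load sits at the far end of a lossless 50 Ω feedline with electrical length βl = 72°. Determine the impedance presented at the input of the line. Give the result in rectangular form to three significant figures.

tan(βl) = tan(72°) = 3.08
Z_in = Z_0·(Z_L + jZ_0·tanβl)/(Z_0 + jZ_L·tanβl)
     = 50·(102 + j154)/(50 + j314)

Z_in ≈ 26.4 − j12 Ω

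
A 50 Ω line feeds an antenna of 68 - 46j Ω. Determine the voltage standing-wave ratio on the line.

VSWR ≈ 2.28

Γ = (Z_L − Z_0)/(Z_L + Z_0) = (18 − j46)/(118 − j46)
|Γ| = 49.4/127 = 0.39
VSWR = (1 + |Γ|)/(1 − |Γ|) = 1.39/0.61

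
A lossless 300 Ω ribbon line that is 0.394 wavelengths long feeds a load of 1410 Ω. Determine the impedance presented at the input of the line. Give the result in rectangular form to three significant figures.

Z_in ≈ 156 + j340 Ω

βl = 2π × 0.394 = 142°
tan(βl) = tan(142°) = -0.786
Z_in = Z_0·(Z_L + jZ_0·tanβl)/(Z_0 + jZ_L·tanβl)
     = 300·(1410 − j236)/(300 − j1110)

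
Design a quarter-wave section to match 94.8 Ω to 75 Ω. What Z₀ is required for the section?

Z_qwt ≈ 84.3 Ω

Z_qwt = √(Z_0·R_L) = √(75 × 94.8) = √7110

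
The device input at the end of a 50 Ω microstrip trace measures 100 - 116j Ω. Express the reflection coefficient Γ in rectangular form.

Γ = (Z_L − Z_0)/(Z_L + Z_0) = (50 − j116)/(150 − j116)

Γ ≈ 0.583 − j0.323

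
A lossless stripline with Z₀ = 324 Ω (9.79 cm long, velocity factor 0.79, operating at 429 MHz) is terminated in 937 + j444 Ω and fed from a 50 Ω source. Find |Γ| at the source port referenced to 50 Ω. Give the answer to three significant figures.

λ = v/f = 0.79·c / 429 MHz = 0.552 m
βl = 2π·l/λ = 2π × 0.177 = 63.8°
tan(βl) = 2.03
Z_in = Z_0·(Z_L + jZ_0·tanβl)/(Z_0 + jZ_L·tanβl) = 127 − j198 Ω
Γ_s = (Z_in − Z_s)/(Z_in + Z_s) = (77.4 − j198)/(177 − j198), |Γ_s| = 0.8

|Γ| ≈ 0.8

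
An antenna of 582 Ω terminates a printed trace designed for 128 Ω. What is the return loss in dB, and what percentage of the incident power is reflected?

RL ≈ 3.88 dB; 40.9% of incident power reflected

Γ = (582 − 128)/(582 + 128) = 0.639
RL = −20·log₁₀(0.639) = 3.88 dB
P_refl/P_inc = |Γ|² = 0.409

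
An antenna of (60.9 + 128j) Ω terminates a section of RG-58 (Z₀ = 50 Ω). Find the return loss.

RL ≈ 2.4 dB

Γ = (10.9 + j128)/(110.9 + j128), |Γ| = 0.759
RL = −20·log₁₀|Γ| = −20·log₁₀(0.759)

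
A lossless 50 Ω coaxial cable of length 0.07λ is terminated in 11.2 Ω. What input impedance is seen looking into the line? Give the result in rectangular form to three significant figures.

Z_in ≈ 13.5 + j22.1 Ω

βl = 2π × 0.07 = 25.2°
tan(βl) = tan(25.2°) = 0.471
Z_in = Z_0·(Z_L + jZ_0·tanβl)/(Z_0 + jZ_L·tanβl)
     = 50·(11.2 + j23.5)/(50 + j5.27)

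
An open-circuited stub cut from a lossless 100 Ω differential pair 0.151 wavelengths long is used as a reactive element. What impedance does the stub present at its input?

βl = 2π × 0.151 = 54.4°
tan(βl) = 1.39
For an open-circuited stub, Z_in = −jZ_0·cot(βl) = −jZ_0/tan(βl)

Z_in ≈ −j71.7 Ω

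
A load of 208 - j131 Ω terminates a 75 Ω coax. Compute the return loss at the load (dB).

RL ≈ 4.46 dB

Γ = (133 − j131)/(283 − j131), |Γ| = 0.599
RL = −20·log₁₀|Γ| = −20·log₁₀(0.599)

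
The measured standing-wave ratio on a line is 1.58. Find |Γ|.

|Γ| = (S − 1)/(S + 1) = (1.58 − 1)/(1.58 + 1) = 0.58/2.58

|Γ| ≈ 0.225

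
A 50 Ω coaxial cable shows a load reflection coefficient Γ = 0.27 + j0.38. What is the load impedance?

Z_L ≈ 57.8 + j56.1 Ω

Z_L = Z_0·(1 + Γ)/(1 − Γ) = 50·(1.27 + j0.38)/(0.73 − j0.38)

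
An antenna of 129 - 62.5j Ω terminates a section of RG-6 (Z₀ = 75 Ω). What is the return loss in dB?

RL ≈ 8.24 dB

Γ = (54 − j62.5)/(204 − j62.5), |Γ| = 0.387
RL = −20·log₁₀|Γ| = −20·log₁₀(0.387)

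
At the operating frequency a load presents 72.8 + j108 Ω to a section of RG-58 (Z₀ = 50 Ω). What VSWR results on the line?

Γ = (Z_L − Z_0)/(Z_L + Z_0) = (22.8 + j108)/(122.8 + j108)
|Γ| = 110/164 = 0.675
VSWR = (1 + |Γ|)/(1 − |Γ|) = 1.67/0.325

VSWR ≈ 5.15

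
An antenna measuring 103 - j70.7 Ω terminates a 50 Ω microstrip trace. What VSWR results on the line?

VSWR ≈ 3.2

Γ = (Z_L − Z_0)/(Z_L + Z_0) = (53 − j70.7)/(153 − j70.7)
|Γ| = 88.4/169 = 0.524
VSWR = (1 + |Γ|)/(1 − |Γ|) = 1.52/0.476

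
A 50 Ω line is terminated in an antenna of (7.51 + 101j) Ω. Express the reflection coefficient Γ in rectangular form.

Γ ≈ 0.574 + j0.748

Γ = (Z_L − Z_0)/(Z_L + Z_0) = (-42.49 + j101)/(57.51 + j101)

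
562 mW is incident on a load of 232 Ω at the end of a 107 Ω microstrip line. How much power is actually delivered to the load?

P_delivered ≈ 486 mW

Γ = (232 − 107)/(232 + 107) = 0.369
|Γ|² = 0.136
P_refl = |Γ|²·P_inc = 76.4 mW, P_del = (1 − |Γ|²)·P_inc = 486 mW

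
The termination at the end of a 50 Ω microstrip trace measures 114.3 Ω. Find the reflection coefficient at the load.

Γ = 0.391

Γ = (Z_L − Z_0)/(Z_L + Z_0) = (114.3 − 50)/(114.3 + 50) = 64.3/164.3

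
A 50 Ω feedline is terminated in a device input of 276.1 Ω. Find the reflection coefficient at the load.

Γ = 0.693

Γ = (Z_L − Z_0)/(Z_L + Z_0) = (276.1 − 50)/(276.1 + 50) = 226.1/326.1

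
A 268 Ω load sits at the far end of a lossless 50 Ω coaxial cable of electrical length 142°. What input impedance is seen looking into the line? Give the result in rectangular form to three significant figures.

tan(βl) = tan(142°) = -0.781
Z_in = Z_0·(Z_L + jZ_0·tanβl)/(Z_0 + jZ_L·tanβl)
     = 50·(268 − j39.1)/(50 − j209)

Z_in ≈ 23.3 + j58.4 Ω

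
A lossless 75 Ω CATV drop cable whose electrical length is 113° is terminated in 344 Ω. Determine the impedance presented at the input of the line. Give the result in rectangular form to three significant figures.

tan(βl) = tan(113°) = -2.36
Z_in = Z_0·(Z_L + jZ_0·tanβl)/(Z_0 + jZ_L·tanβl)
     = 75·(344 − j177)/(75 − j810)

Z_in ≈ 19.1 + j30.1 Ω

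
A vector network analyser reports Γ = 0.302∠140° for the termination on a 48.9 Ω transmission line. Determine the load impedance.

Z_L ≈ 28.6 + j12.2 Ω

Z_L = Z_0·(1 + Γ)/(1 − Γ) = 48.9·(0.769 + j0.194)/(1.23 − j0.194)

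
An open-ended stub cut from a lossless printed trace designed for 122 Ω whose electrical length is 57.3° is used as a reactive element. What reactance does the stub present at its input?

tan(βl) = 1.56
For an open-ended stub, Z_in = −jZ_0·cot(βl) = −jZ_0/tan(βl)

X_in ≈ -78.3 Ω (capacitive)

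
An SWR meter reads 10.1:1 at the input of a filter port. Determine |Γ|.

|Γ| = (S − 1)/(S + 1) = (10.1 − 1)/(10.1 + 1) = 9.1/11.1

|Γ| ≈ 0.82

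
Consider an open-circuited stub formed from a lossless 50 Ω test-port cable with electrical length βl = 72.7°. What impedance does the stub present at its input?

Z_in ≈ −j15.6 Ω

tan(βl) = 3.21
For an open-circuited stub, Z_in = −jZ_0·cot(βl) = −jZ_0/tan(βl)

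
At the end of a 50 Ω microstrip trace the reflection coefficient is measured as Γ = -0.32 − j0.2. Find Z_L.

Z_L ≈ 24.1 − j11.2 Ω

Z_L = Z_0·(1 + Γ)/(1 − Γ) = 50·(0.68 − j0.2)/(1.32 + j0.2)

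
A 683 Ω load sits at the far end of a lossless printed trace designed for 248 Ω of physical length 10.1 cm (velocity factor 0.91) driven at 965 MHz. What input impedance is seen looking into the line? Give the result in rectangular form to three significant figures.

Z_in ≈ 136 + j158 Ω

λ = v/f = 0.91·c / 965 MHz = 0.283 m
βl = 2π·l/λ = 2π × 0.357 = 129°
tan(βl) = tan(129°) = -1.26
Z_in = Z_0·(Z_L + jZ_0·tanβl)/(Z_0 + jZ_L·tanβl)
     = 248·(683 − j311)/(248 − j858)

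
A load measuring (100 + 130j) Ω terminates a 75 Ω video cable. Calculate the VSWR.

VSWR ≈ 4.09

Γ = (Z_L − Z_0)/(Z_L + Z_0) = (25 + j130)/(175 + j130)
|Γ| = 132/218 = 0.607
VSWR = (1 + |Γ|)/(1 − |Γ|) = 1.61/0.393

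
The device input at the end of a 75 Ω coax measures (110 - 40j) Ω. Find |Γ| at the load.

Γ = (Z_L − Z_0)/(Z_L + Z_0) = (35 − j40)/(185 − j40)
|Γ| = 53.2/189

|Γ| ≈ 0.281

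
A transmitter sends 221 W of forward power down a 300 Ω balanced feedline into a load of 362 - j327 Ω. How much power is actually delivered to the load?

|Γ| = |(62 − j327)/(662 − j327)| = 0.451
|Γ|² = 0.203
P_refl = |Γ|²·P_inc = 44.9 W, P_del = (1 − |Γ|²)·P_inc = 176 W

P_delivered ≈ 176 W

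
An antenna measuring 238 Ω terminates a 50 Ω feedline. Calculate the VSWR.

VSWR ≈ 4.76

Γ = (238 − 50)/(238 + 50) = 0.653
VSWR = (1 + 0.653)/(1 − 0.653)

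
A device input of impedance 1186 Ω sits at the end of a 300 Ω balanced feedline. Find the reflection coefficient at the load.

Γ = (Z_L − Z_0)/(Z_L + Z_0) = (1186 − 300)/(1186 + 300) = 886/1486

Γ = 0.596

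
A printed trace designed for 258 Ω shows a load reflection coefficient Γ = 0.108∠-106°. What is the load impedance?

Z_L = Z_0·(1 + Γ)/(1 − Γ) = 258·(0.97 − j0.104)/(1.03 + j0.104)

Z_L ≈ 238 − j50 Ω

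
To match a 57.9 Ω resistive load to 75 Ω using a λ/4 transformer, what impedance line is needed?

Z_qwt ≈ 65.9 Ω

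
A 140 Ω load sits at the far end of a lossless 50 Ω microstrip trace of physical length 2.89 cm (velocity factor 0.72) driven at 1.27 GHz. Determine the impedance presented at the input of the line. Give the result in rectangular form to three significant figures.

Z_in ≈ 22.4 − j23.1 Ω

λ = v/f = 0.72·c / 1.27 GHz = 0.17 m
βl = 2π·l/λ = 2π × 0.17 = 61.2°
tan(βl) = tan(61.2°) = 1.82
Z_in = Z_0·(Z_L + jZ_0·tanβl)/(Z_0 + jZ_L·tanβl)
     = 50·(140 + j90.8)/(50 + j254)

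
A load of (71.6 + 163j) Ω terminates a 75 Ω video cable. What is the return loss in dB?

Γ = (-3.4 + j163)/(146.6 + j163), |Γ| = 0.744
RL = −20·log₁₀|Γ| = −20·log₁₀(0.744)

RL ≈ 2.57 dB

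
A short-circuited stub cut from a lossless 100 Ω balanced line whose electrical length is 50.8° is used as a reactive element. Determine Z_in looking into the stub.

tan(βl) = 1.23
For a short-circuited stub, Z_in = jZ_0·tan(βl)

Z_in ≈ +j123 Ω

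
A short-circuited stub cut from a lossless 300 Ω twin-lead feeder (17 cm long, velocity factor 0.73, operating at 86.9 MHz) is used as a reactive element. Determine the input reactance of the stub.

λ = v/f = 0.73·c / 86.9 MHz = 2.52 m
βl = 2π·l/λ = 2π × 0.0675 = 24.3°
tan(βl) = 0.451
For a short-circuited stub, Z_in = jZ_0·tan(βl)

X_in ≈ 135 Ω (inductive)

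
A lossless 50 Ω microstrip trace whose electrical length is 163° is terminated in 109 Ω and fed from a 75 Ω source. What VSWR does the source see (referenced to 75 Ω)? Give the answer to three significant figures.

VSWR ≈ 1.66

tan(βl) = -0.306
Z_in = Z_0·(Z_L + jZ_0·tanβl)/(Z_0 + jZ_L·tanβl) = 82.5 + j39.7 Ω
Γ_s = (Z_in − Z_s)/(Z_in + Z_s) = (7.53 + j39.7)/(158 + j39.7), |Γ_s| = 0.249
VSWR = (1 + |Γ_s|)/(1 − |Γ_s|)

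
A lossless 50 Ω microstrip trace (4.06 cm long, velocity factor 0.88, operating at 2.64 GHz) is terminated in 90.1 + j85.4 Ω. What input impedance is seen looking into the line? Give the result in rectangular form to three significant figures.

λ = v/f = 0.88·c / 2.64 GHz = 0.1 m
βl = 2π·l/λ = 2π × 0.406 = 146°
tan(βl) = tan(146°) = -0.67
Z_in = Z_0·(Z_L + jZ_0·tanβl)/(Z_0 + jZ_L·tanβl)
     = 50·(90.1 + j51.9)/(107 − j60.4)

Z_in ≈ 21.5 + j36.3 Ω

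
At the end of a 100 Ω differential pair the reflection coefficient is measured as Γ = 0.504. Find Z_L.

Z_L ≈ 303 Ω

Z_L = Z_0·(1 + Γ)/(1 − Γ) = 100·(1.5)/(0.496)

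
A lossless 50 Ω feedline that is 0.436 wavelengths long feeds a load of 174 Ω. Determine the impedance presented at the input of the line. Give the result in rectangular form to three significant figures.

Z_in ≈ 64.4 + j74.1 Ω

βl = 2π × 0.436 = 157°
tan(βl) = tan(157°) = -0.425
Z_in = Z_0·(Z_L + jZ_0·tanβl)/(Z_0 + jZ_L·tanβl)
     = 50·(174 − j21.3)/(50 − j74)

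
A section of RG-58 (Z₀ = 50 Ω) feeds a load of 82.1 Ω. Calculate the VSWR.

Γ = (82.1 − 50)/(82.1 + 50) = 0.243
VSWR = (1 + 0.243)/(1 − 0.243)

VSWR ≈ 1.64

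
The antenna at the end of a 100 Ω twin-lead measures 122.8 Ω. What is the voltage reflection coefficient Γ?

Γ = 0.102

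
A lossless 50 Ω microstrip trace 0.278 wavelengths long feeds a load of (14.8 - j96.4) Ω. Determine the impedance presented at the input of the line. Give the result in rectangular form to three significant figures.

βl = 2π × 0.278 = 100°
tan(βl) = tan(100°) = -5.63
Z_in = Z_0·(Z_L + jZ_0·tanβl)/(Z_0 + jZ_L·tanβl)
     = 50·(14.8 − j378)/(-492 − j83.3)

Z_in ≈ 4.85 + j37.5 Ω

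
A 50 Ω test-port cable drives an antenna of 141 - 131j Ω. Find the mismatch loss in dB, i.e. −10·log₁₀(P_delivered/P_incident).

mismatch loss ≈ 2.79 dB

Γ = (91 − j131)/(191 − j131), |Γ| = 0.689
|Γ|² = 0.474, so P_del/P_inc = 1 − |Γ|² = 0.526
ML = −10·log₁₀(1 − |Γ|²)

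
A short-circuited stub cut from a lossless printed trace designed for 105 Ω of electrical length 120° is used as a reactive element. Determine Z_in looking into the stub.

tan(βl) = -1.73
For a short-circuited stub, Z_in = jZ_0·tan(βl)

Z_in ≈ −j182 Ω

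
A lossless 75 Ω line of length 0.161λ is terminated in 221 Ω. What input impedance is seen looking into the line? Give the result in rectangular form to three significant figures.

Z_in ≈ 33.9 − j39.7 Ω

βl = 2π × 0.161 = 58°
tan(βl) = tan(58°) = 1.6
Z_in = Z_0·(Z_L + jZ_0·tanβl)/(Z_0 + jZ_L·tanβl)
     = 75·(221 + j120)/(75 + j353)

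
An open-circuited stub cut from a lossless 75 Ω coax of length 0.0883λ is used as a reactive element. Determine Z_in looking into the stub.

Z_in ≈ −j121 Ω

βl = 2π × 0.0883 = 31.8°
tan(βl) = 0.62
For an open-circuited stub, Z_in = −jZ_0·cot(βl) = −jZ_0/tan(βl)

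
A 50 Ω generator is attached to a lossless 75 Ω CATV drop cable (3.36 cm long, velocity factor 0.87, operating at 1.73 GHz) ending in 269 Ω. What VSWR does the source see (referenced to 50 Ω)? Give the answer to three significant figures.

λ = v/f = 0.87·c / 1.73 GHz = 0.151 m
βl = 2π·l/λ = 2π × 0.223 = 80.2°
tan(βl) = 5.78
Z_in = Z_0·(Z_L + jZ_0·tanβl)/(Z_0 + jZ_L·tanβl) = 21.5 − j11.9 Ω
Γ_s = (Z_in − Z_s)/(Z_in + Z_s) = (-28.5 − j11.9)/(71.5 − j11.9), |Γ_s| = 0.427
VSWR = (1 + |Γ_s|)/(1 − |Γ_s|)

VSWR ≈ 2.49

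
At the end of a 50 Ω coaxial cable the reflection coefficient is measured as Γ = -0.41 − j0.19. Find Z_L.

Z_L ≈ 19.7 − j9.39 Ω

Z_L = Z_0·(1 + Γ)/(1 − Γ) = 50·(0.59 − j0.19)/(1.41 + j0.19)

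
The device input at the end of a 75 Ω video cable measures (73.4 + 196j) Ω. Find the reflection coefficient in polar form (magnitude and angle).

Γ = (Z_L − Z_0)/(Z_L + Z_0) = (-1.6 + j196)/(148.4 + j196)
|Γ| = 196/246 = 0.797

Γ ≈ 0.797 ∠ 37.6°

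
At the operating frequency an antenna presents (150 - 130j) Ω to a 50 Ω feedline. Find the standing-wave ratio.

VSWR ≈ 5.4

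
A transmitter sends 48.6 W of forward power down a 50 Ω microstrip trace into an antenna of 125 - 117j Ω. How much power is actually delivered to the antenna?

P_delivered ≈ 27.4 W

|Γ| = |(75 − j117)/(175 − j117)| = 0.66
|Γ|² = 0.436
P_refl = |Γ|²·P_inc = 21.2 W, P_del = (1 − |Γ|²)·P_inc = 27.4 W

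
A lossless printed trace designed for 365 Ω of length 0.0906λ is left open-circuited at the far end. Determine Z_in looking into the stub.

Z_in ≈ −j570 Ω

βl = 2π × 0.0906 = 32.6°
tan(βl) = 0.64
For an open-circuited stub, Z_in = −jZ_0·cot(βl) = −jZ_0/tan(βl)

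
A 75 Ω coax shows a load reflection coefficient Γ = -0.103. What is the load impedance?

Z_L ≈ 61 Ω

Z_L = Z_0·(1 + Γ)/(1 − Γ) = 75·(0.897)/(1.1)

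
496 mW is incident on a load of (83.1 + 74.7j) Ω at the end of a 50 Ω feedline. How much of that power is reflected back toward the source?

|Γ| = |(33.1 + j74.7)/(133.1 + j74.7)| = 0.535
|Γ|² = 0.287
P_refl = |Γ|²·P_inc = 142 mW, P_del = (1 − |Γ|²)·P_inc = 354 mW

P_reflected ≈ 142 mW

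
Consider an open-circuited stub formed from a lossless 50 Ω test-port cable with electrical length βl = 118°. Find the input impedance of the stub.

tan(βl) = -1.88
For an open-circuited stub, Z_in = −jZ_0·cot(βl) = −jZ_0/tan(βl)

Z_in ≈ +j26.6 Ω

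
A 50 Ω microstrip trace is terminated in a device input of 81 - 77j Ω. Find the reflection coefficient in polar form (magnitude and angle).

Γ ≈ 0.546 ∠ -37.6°

Γ = (Z_L − Z_0)/(Z_L + Z_0) = (31 − j77)/(131 − j77)
|Γ| = 83/152 = 0.546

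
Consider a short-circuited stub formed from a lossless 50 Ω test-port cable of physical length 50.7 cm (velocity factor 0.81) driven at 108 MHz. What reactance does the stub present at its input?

λ = v/f = 0.81·c / 108 MHz = 2.25 m
βl = 2π·l/λ = 2π × 0.225 = 81.1°
tan(βl) = 6.4
For a short-circuited stub, Z_in = jZ_0·tan(βl)

X_in ≈ 320 Ω (inductive)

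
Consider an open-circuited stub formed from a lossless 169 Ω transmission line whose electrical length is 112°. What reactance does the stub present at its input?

tan(βl) = -2.48
For an open-circuited stub, Z_in = −jZ_0·cot(βl) = −jZ_0/tan(βl)

X_in ≈ 68.3 Ω (inductive)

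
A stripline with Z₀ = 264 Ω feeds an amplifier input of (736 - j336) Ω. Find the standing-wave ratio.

VSWR ≈ 3.44

Γ = (Z_L − Z_0)/(Z_L + Z_0) = (472 − j336)/(1000 − j336)
|Γ| = 579/1050 = 0.549
VSWR = (1 + |Γ|)/(1 − |Γ|) = 1.55/0.451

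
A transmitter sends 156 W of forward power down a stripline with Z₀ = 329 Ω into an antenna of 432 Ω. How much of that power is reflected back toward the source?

Γ = (432 − 329)/(432 + 329) = 0.135
|Γ|² = 0.0183
P_refl = |Γ|²·P_inc = 2.86 W, P_del = (1 − |Γ|²)·P_inc = 153 W

P_reflected ≈ 2.86 W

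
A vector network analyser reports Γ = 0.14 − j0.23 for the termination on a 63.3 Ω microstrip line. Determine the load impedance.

Z_L ≈ 74.1 − j36.7 Ω

Z_L = Z_0·(1 + Γ)/(1 − Γ) = 63.3·(1.14 − j0.23)/(0.86 + j0.23)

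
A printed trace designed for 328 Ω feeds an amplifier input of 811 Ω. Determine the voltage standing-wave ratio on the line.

VSWR ≈ 2.47

Γ = (811 − 328)/(811 + 328) = 0.424
VSWR = (1 + 0.424)/(1 − 0.424)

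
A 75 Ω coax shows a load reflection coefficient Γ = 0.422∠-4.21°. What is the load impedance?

Z_L ≈ 183 − j13.8 Ω

Z_L = Z_0·(1 + Γ)/(1 − Γ) = 75·(1.42 − j0.031)/(0.579 + j0.031)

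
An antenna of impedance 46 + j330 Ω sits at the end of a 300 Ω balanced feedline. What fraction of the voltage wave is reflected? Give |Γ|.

Γ = (Z_L − Z_0)/(Z_L + Z_0) = (-254 + j330)/(346 + j330)
|Γ| = 416/478

|Γ| ≈ 0.871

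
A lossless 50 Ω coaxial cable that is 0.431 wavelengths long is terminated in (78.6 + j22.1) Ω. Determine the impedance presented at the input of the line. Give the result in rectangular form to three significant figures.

Z_in ≈ 48.2 + j28.2 Ω

βl = 2π × 0.431 = 155°
tan(βl) = tan(155°) = -0.463
Z_in = Z_0·(Z_L + jZ_0·tanβl)/(Z_0 + jZ_L·tanβl)
     = 50·(78.6 − j1.05)/(60.2 − j36.4)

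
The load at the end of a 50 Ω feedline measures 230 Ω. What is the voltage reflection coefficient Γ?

Γ = (Z_L − Z_0)/(Z_L + Z_0) = (230 − 50)/(230 + 50) = 180/280

Γ = 0.643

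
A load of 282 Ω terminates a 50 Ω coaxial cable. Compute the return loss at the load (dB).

RL ≈ 3.11 dB

Γ = (282 − 50)/(282 + 50) = 0.699
RL = −20·log₁₀|Γ| = −20·log₁₀(0.699)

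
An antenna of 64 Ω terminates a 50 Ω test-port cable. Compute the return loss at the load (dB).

RL ≈ 18.2 dB

Γ = (64 − 50)/(64 + 50) = 0.123
RL = −20·log₁₀|Γ| = −20·log₁₀(0.123)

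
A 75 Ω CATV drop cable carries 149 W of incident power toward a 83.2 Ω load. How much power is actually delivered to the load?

P_delivered ≈ 149 W

Γ = (83.2 − 75)/(83.2 + 75) = 0.0518
|Γ|² = 0.00269
P_refl = |Γ|²·P_inc = 0.4 W, P_del = (1 − |Γ|²)·P_inc = 149 W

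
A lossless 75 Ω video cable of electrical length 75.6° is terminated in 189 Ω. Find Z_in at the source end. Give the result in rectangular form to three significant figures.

Z_in ≈ 31.4 − j16.1 Ω

tan(βl) = tan(75.6°) = 3.89
Z_in = Z_0·(Z_L + jZ_0·tanβl)/(Z_0 + jZ_L·tanβl)
     = 75·(189 + j292)/(75 + j736)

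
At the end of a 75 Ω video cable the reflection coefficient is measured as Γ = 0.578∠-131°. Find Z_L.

Z_L = Z_0·(1 + Γ)/(1 − Γ) = 75·(0.621 − j0.436)/(1.38 + j0.436)

Z_L ≈ 23.9 − j31.3 Ω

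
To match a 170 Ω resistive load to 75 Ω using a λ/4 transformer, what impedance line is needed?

Z_qwt = √(Z_0·R_L) = √(75 × 170) = √12750

Z_qwt ≈ 113 Ω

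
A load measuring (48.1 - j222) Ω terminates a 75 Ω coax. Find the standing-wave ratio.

VSWR ≈ 15.8

Γ = (Z_L − Z_0)/(Z_L + Z_0) = (-26.9 − j222)/(123.1 − j222)
|Γ| = 224/254 = 0.881
VSWR = (1 + |Γ|)/(1 − |Γ|) = 1.88/0.119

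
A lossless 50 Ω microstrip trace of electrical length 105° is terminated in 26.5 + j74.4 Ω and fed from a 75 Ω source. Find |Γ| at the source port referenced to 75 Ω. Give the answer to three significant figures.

tan(βl) = -3.73
Z_in = Z_0·(Z_L + jZ_0·tanβl)/(Z_0 + jZ_L·tanβl) = 8.44 − j14.6 Ω
Γ_s = (Z_in − Z_s)/(Z_in + Z_s) = (-66.6 − j14.6)/(83.4 − j14.6), |Γ_s| = 0.804

|Γ| ≈ 0.804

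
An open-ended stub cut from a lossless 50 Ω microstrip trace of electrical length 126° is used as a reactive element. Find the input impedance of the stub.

tan(βl) = -1.38
For an open-ended stub, Z_in = −jZ_0·cot(βl) = −jZ_0/tan(βl)

Z_in ≈ +j36.3 Ω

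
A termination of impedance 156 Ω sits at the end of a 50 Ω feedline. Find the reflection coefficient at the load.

Γ = (Z_L − Z_0)/(Z_L + Z_0) = (156 − 50)/(156 + 50) = 106/206

Γ = 0.515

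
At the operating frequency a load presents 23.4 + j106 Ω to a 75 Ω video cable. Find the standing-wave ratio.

Γ = (Z_L − Z_0)/(Z_L + Z_0) = (-51.6 + j106)/(98.4 + j106)
|Γ| = 118/145 = 0.815
VSWR = (1 + |Γ|)/(1 − |Γ|) = 1.82/0.185

VSWR ≈ 9.82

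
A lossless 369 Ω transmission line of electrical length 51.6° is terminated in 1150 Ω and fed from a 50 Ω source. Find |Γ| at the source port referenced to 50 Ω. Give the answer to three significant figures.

tan(βl) = 1.26
Z_in = Z_0·(Z_L + jZ_0·tanβl)/(Z_0 + jZ_L·tanβl) = 181 − j246 Ω
Γ_s = (Z_in − Z_s)/(Z_in + Z_s) = (131 − j246)/(231 − j246), |Γ_s| = 0.826

|Γ| ≈ 0.826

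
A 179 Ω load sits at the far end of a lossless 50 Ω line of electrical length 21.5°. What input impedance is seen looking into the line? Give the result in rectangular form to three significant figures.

Z_in ≈ 69.2 − j77.9 Ω

tan(βl) = tan(21.5°) = 0.394
Z_in = Z_0·(Z_L + jZ_0·tanβl)/(Z_0 + jZ_L·tanβl)
     = 50·(179 + j19.7)/(50 + j70.5)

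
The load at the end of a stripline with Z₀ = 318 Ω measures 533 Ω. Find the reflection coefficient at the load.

Γ = 0.253

Γ = (Z_L − Z_0)/(Z_L + Z_0) = (533 − 318)/(533 + 318) = 215/851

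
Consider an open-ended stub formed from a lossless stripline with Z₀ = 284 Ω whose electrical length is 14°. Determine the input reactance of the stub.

X_in ≈ -1140 Ω (capacitive)

tan(βl) = 0.249
For an open-ended stub, Z_in = −jZ_0·cot(βl) = −jZ_0/tan(βl)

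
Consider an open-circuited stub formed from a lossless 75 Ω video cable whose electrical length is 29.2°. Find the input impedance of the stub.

tan(βl) = 0.559
For an open-circuited stub, Z_in = −jZ_0·cot(βl) = −jZ_0/tan(βl)

Z_in ≈ −j134 Ω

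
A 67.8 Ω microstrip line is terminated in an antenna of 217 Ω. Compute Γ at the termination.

Γ = (Z_L − Z_0)/(Z_L + Z_0) = (217 − 67.8)/(217 + 67.8) = 149.2/284.8

Γ = 0.524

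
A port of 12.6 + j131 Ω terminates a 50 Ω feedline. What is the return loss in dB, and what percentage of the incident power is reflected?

Γ = (-37.4 + j131)/(62.6 + j131), |Γ| = 0.938
RL = −20·log₁₀(0.938) = 0.553 dB
P_refl/P_inc = |Γ|² = 0.88

RL ≈ 0.553 dB; 88% of incident power reflected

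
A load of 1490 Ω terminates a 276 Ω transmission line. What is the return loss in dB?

Γ = (1490 − 276)/(1490 + 276) = 0.687
RL = −20·log₁₀|Γ| = −20·log₁₀(0.687)

RL ≈ 3.26 dB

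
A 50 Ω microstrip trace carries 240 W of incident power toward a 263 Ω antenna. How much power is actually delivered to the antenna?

Γ = (263 − 50)/(263 + 50) = 0.681
|Γ|² = 0.463
P_refl = |Γ|²·P_inc = 111 W, P_del = (1 − |Γ|²)·P_inc = 129 W

P_delivered ≈ 129 W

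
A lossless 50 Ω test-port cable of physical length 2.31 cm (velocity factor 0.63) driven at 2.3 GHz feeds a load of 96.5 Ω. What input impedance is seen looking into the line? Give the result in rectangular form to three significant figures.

λ = v/f = 0.63·c / 2.3 GHz = 0.0822 m
βl = 2π·l/λ = 2π × 0.281 = 101°
tan(βl) = tan(101°) = -5.05
Z_in = Z_0·(Z_L + jZ_0·tanβl)/(Z_0 + jZ_L·tanβl)
     = 50·(96.5 − j253)/(50 − j487)

Z_in ≈ 26.6 + j7.17 Ω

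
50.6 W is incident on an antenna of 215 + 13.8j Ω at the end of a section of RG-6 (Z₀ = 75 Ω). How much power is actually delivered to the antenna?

|Γ| = |(140 + j13.8)/(290 + j13.8)| = 0.485
|Γ|² = 0.235
P_refl = |Γ|²·P_inc = 11.9 W, P_del = (1 − |Γ|²)·P_inc = 38.7 W

P_delivered ≈ 38.7 W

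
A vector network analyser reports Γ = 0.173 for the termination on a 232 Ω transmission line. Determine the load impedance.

Z_L = Z_0·(1 + Γ)/(1 − Γ) = 232·(1.17)/(0.827)

Z_L ≈ 329 Ω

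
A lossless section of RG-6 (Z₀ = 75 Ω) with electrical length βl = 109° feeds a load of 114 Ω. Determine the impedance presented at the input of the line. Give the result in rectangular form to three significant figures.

Z_in ≈ 52.5 + j13.9 Ω

tan(βl) = tan(109°) = -2.9
Z_in = Z_0·(Z_L + jZ_0·tanβl)/(Z_0 + jZ_L·tanβl)
     = 75·(114 − j218)/(75 − j331)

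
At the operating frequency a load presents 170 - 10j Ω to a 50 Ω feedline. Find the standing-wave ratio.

Γ = (Z_L − Z_0)/(Z_L + Z_0) = (120 − j10)/(220 − j10)
|Γ| = 120/220 = 0.547
VSWR = (1 + |Γ|)/(1 − |Γ|) = 1.55/0.453

VSWR ≈ 3.41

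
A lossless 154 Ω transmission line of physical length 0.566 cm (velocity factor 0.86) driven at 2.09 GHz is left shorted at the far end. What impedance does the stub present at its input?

λ = v/f = 0.86·c / 2.09 GHz = 0.123 m
βl = 2π·l/λ = 2π × 0.0459 = 16.5°
tan(βl) = 0.296
For a shorted stub, Z_in = jZ_0·tan(βl)

Z_in ≈ +j45.6 Ω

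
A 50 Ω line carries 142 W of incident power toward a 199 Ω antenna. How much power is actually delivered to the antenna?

Γ = (199 − 50)/(199 + 50) = 0.598
|Γ|² = 0.358
P_refl = |Γ|²·P_inc = 50.8 W, P_del = (1 − |Γ|²)·P_inc = 91.2 W

P_delivered ≈ 91.2 W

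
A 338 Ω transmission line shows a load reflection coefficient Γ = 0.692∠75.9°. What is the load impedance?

Z_L ≈ 154 + j397 Ω

Z_L = Z_0·(1 + Γ)/(1 − Γ) = 338·(1.17 + j0.671)/(0.831 − j0.671)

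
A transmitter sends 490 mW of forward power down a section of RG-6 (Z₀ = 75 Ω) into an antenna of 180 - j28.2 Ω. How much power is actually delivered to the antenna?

P_delivered ≈ 402 mW

|Γ| = |(105 − j28.2)/(255 − j28.2)| = 0.424
|Γ|² = 0.18
P_refl = |Γ|²·P_inc = 88 mW, P_del = (1 − |Γ|²)·P_inc = 402 mW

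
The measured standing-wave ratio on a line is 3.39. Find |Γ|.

|Γ| = (S − 1)/(S + 1) = (3.39 − 1)/(3.39 + 1) = 2.39/4.39

|Γ| ≈ 0.544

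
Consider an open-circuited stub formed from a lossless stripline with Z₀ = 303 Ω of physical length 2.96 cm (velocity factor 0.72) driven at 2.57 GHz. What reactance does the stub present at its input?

λ = v/f = 0.72·c / 2.57 GHz = 0.084 m
βl = 2π·l/λ = 2π × 0.352 = 127°
tan(βl) = -1.34
For an open-circuited stub, Z_in = −jZ_0·cot(βl) = −jZ_0/tan(βl)

X_in ≈ 227 Ω (inductive)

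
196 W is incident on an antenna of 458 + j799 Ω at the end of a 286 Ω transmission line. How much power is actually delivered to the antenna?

|Γ| = |(172 + j799)/(744 + j799)| = 0.749
|Γ|² = 0.56
P_refl = |Γ|²·P_inc = 110 W, P_del = (1 − |Γ|²)·P_inc = 86.2 W

P_delivered ≈ 86.2 W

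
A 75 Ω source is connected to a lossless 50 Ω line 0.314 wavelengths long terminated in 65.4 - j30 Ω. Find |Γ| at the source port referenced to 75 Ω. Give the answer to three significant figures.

|Γ| ≈ 0.335

βl = 2π × 0.314 = 113°
tan(βl) = -2.35
Z_in = Z_0·(Z_L + jZ_0·tanβl)/(Z_0 + jZ_L·tanβl) = 44.3 + j27.2 Ω
Γ_s = (Z_in − Z_s)/(Z_in + Z_s) = (-30.7 + j27.2)/(119 + j27.2), |Γ_s| = 0.335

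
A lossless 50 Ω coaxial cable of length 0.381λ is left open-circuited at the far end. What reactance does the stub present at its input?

βl = 2π × 0.381 = 137°
tan(βl) = -0.927
For an open-circuited stub, Z_in = −jZ_0·cot(βl) = −jZ_0/tan(βl)

X_in ≈ 53.9 Ω (inductive)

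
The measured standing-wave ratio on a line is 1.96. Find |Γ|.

|Γ| = (S − 1)/(S + 1) = (1.96 − 1)/(1.96 + 1) = 0.96/2.96

|Γ| ≈ 0.324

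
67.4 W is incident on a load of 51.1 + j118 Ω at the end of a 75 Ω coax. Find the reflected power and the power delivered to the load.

|Γ| = |(-23.9 + j118)/(126.1 + j118)| = 0.697
|Γ|² = 0.486
P_refl = |Γ|²·P_inc = 32.8 W, P_del = (1 − |Γ|²)·P_inc = 34.6 W

P_reflected ≈ 32.8 W; P_delivered ≈ 34.6 W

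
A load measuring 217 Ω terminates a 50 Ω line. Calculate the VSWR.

VSWR ≈ 4.34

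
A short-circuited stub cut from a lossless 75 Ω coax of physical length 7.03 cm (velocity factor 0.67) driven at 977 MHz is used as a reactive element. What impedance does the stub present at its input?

λ = v/f = 0.67·c / 977 MHz = 0.206 m
βl = 2π·l/λ = 2π × 0.342 = 123°
tan(βl) = -1.54
For a short-circuited stub, Z_in = jZ_0·tan(βl)

Z_in ≈ −j115 Ω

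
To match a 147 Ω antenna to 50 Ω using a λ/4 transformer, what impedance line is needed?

Z_qwt = √(Z_0·R_L) = √(50 × 147) = √7350

Z_qwt ≈ 85.7 Ω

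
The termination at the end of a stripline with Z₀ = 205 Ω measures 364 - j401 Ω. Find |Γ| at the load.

Γ = (Z_L − Z_0)/(Z_L + Z_0) = (159 − j401)/(569 − j401)
|Γ| = 431/696

|Γ| ≈ 0.62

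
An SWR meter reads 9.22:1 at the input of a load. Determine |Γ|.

|Γ| = (S − 1)/(S + 1) = (9.22 − 1)/(9.22 + 1) = 8.22/10.2

|Γ| ≈ 0.804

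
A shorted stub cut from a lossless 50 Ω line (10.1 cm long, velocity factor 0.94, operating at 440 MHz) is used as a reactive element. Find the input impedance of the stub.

λ = v/f = 0.94·c / 440 MHz = 0.641 m
βl = 2π·l/λ = 2π × 0.158 = 56.7°
tan(βl) = 1.52
For a shorted stub, Z_in = jZ_0·tan(βl)

Z_in ≈ +j76.2 Ω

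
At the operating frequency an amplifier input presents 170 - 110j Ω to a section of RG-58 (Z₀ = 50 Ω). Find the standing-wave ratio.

VSWR ≈ 4.91

Γ = (Z_L − Z_0)/(Z_L + Z_0) = (120 − j110)/(220 − j110)
|Γ| = 163/246 = 0.662
VSWR = (1 + |Γ|)/(1 − |Γ|) = 1.66/0.338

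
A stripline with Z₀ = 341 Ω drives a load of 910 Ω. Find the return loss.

Γ = (910 − 341)/(910 + 341) = 0.455
RL = −20·log₁₀|Γ| = −20·log₁₀(0.455)

RL ≈ 6.84 dB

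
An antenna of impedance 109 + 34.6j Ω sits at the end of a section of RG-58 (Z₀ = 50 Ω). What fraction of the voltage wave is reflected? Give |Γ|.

|Γ| ≈ 0.42

Γ = (Z_L − Z_0)/(Z_L + Z_0) = (59 + j34.6)/(159 + j34.6)
|Γ| = 68.4/163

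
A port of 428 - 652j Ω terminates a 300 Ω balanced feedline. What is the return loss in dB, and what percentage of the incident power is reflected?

RL ≈ 3.35 dB; 46.2% of incident power reflected

Γ = (128 − j652)/(728 − j652), |Γ| = 0.68
RL = −20·log₁₀(0.68) = 3.35 dB
P_refl/P_inc = |Γ|² = 0.462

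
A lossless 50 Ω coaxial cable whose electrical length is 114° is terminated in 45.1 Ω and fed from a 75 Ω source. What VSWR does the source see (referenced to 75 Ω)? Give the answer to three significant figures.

VSWR ≈ 1.41

tan(βl) = -2.25
Z_in = Z_0·(Z_L + jZ_0·tanβl)/(Z_0 + jZ_L·tanβl) = 53.4 − j4.1 Ω
Γ_s = (Z_in − Z_s)/(Z_in + Z_s) = (-21.6 − j4.1)/(128 − j4.1), |Γ_s| = 0.171
VSWR = (1 + |Γ_s|)/(1 − |Γ_s|)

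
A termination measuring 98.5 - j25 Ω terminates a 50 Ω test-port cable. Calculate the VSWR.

Γ = (Z_L − Z_0)/(Z_L + Z_0) = (48.5 − j25)/(148.5 − j25)
|Γ| = 54.6/151 = 0.362
VSWR = (1 + |Γ|)/(1 − |Γ|) = 1.36/0.638

VSWR ≈ 2.14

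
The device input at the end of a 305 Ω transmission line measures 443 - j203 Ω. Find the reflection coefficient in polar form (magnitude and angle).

Γ = (Z_L − Z_0)/(Z_L + Z_0) = (138 − j203)/(748 − j203)
|Γ| = 245/775 = 0.317

Γ ≈ 0.317 ∠ -40.6°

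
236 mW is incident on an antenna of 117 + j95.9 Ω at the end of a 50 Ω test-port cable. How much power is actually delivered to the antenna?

|Γ| = |(67 + j95.9)/(167 + j95.9)| = 0.607
|Γ|² = 0.369
P_refl = |Γ|²·P_inc = 87.1 mW, P_del = (1 − |Γ|²)·P_inc = 149 mW

P_delivered ≈ 149 mW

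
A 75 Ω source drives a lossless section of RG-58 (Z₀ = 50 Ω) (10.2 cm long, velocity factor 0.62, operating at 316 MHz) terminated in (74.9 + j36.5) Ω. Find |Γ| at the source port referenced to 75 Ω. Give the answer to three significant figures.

|Γ| ≈ 0.381

λ = v/f = 0.62·c / 316 MHz = 0.589 m
βl = 2π·l/λ = 2π × 0.173 = 62.4°
tan(βl) = 1.91
Z_in = Z_0·(Z_L + jZ_0·tanβl)/(Z_0 + jZ_L·tanβl) = 41.7 − j31.9 Ω
Γ_s = (Z_in − Z_s)/(Z_in + Z_s) = (-33.3 − j31.9)/(117 − j31.9), |Γ_s| = 0.381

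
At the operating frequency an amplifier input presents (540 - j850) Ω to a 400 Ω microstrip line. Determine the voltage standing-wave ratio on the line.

Γ = (Z_L − Z_0)/(Z_L + Z_0) = (140 − j850)/(940 − j850)
|Γ| = 861/1270 = 0.68
VSWR = (1 + |Γ|)/(1 − |Γ|) = 1.68/0.32

VSWR ≈ 5.24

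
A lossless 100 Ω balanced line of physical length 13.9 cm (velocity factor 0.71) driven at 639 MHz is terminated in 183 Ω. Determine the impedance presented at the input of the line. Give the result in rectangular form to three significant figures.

Z_in ≈ 116 + j64.1 Ω

λ = v/f = 0.71·c / 639 MHz = 0.333 m
βl = 2π·l/λ = 2π × 0.417 = 150°
tan(βl) = tan(150°) = -0.575
Z_in = Z_0·(Z_L + jZ_0·tanβl)/(Z_0 + jZ_L·tanβl)
     = 100·(183 − j57.5)/(100 − j105)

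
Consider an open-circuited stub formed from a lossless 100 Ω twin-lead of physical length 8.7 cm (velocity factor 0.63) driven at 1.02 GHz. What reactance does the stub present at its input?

λ = v/f = 0.63·c / 1.02 GHz = 0.185 m
βl = 2π·l/λ = 2π × 0.47 = 169°
tan(βl) = -0.194
For an open-circuited stub, Z_in = −jZ_0·cot(βl) = −jZ_0/tan(βl)

X_in ≈ 516 Ω (inductive)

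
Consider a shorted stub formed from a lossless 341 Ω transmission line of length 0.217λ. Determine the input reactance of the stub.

βl = 2π × 0.217 = 78.1°
tan(βl) = 4.75
For a shorted stub, Z_in = jZ_0·tan(βl)

X_in ≈ 1620 Ω (inductive)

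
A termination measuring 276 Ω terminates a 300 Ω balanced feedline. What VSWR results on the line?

For a purely resistive load, VSWR = R_L/Z_0 or Z_0/R_L (whichever > 1) = 300/276

VSWR ≈ 1.09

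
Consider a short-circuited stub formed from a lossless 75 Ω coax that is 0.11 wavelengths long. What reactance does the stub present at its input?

βl = 2π × 0.11 = 39.6°
tan(βl) = 0.827
For a short-circuited stub, Z_in = jZ_0·tan(βl)

X_in ≈ 62 Ω (inductive)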